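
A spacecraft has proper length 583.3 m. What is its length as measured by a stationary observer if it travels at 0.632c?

Proper length L₀ = 583.3 m
γ = 1/√(1 - 0.632²) = 1.2904
L = L₀/γ = 583.3/1.2904 = 452.0 m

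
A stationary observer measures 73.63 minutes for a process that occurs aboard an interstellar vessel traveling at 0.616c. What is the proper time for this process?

Dilated time Δt = 73.63 minutes
γ = 1/√(1 - 0.616²) = 1.2694
Δt₀ = Δt/γ = 73.63/1.2694 = 58.00 minutes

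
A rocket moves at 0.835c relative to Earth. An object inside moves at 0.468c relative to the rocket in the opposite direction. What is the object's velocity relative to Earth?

Object's velocity in rocket frame is u' = -0.468c
u = (u' + v)/(1 + u'v/c²) = (v - 0.468)/(1 - 0.468·v/c²)
Numerator: 0.835 - 0.468 = 0.367
Denominator: 1 - 0.39078 = 0.60922
u = 0.367/0.60922 = 0.6024c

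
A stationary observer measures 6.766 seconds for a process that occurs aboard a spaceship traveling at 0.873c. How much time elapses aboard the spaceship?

Dilated time Δt = 6.766 seconds
γ = 1/√(1 - 0.873²) = 2.050
Δt₀ = Δt/γ = 6.766/2.050 = 3.300 seconds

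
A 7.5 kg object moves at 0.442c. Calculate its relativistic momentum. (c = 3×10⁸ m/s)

γ = 1/√(1 - 0.442²) = 1.115
v = 0.442 × 3×10⁸ = 1.326×10⁸ m/s
p = γmv = 1.115 × 7.5 × 1.326×10⁸ = 1.109×10⁹ kg·m/s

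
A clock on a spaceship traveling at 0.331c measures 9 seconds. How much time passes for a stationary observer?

Proper time Δt₀ = 9 seconds
γ = 1/√(1 - 0.331²) = 1.05974
Δt = γΔt₀ = 1.05974 × 9 = 9.538 seconds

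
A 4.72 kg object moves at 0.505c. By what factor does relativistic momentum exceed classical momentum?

p_rel = γmv, p_class = mv
Ratio = γ = 1/√(1 - 0.505²) = 1.159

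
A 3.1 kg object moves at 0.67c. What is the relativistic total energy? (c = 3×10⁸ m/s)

γ = 1/√(1 - 0.67²) = 1.347
mc² = 3.1 × (3×10⁸)² = 2.790×10¹⁷ J
E = γmc² = 1.347 × 2.790×10¹⁷ = 3.758×10¹⁷ J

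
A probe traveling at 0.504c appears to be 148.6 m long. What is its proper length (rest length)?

Contracted length L = 148.6 m
γ = 1/√(1 - 0.504²) = 1.1578
L₀ = γL = 1.1578 × 148.6 = 172.0 m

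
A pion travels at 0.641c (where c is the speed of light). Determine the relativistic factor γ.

v/c = 0.641, so (v/c)² = 0.410881
1 - (v/c)² = 0.589119
γ = 1/√(0.589119) = 1.303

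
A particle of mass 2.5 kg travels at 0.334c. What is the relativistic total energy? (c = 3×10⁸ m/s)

γ = 1/√(1 - 0.334²) = 1.061
mc² = 2.5 × (3×10⁸)² = 2.250×10¹⁷ J
E = γmc² = 1.061 × 2.250×10¹⁷ = 2.387×10¹⁷ J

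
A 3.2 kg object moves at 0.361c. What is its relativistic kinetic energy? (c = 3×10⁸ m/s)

γ = 1/√(1 - 0.361²) = 1.07231
γ - 1 = 0.07231
KE = (γ-1)mc² = 0.07231 × 3.2 × (3×10⁸)² = 2.083×10¹⁶ J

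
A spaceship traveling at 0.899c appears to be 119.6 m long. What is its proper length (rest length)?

Contracted length L = 119.6 m
γ = 1/√(1 - 0.899²) = 2.2834
L₀ = γL = 2.2834 × 119.6 = 273.1 m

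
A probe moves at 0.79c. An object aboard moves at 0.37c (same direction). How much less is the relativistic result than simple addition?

Classical: u' + v = 0.37 + 0.79 = 1.16c
Relativistic: u = (0.37 + 0.79)/(1 + 0.2923) = 1.16/1.2923 = 0.8976c
Difference: 1.16 - 0.8976 = 0.2624c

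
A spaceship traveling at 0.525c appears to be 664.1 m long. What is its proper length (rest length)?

Contracted length L = 664.1 m
γ = 1/√(1 - 0.525²) = 1.175
L₀ = γL = 1.175 × 664.1 = 780.3 m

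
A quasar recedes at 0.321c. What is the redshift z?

β = 0.321
(1+β)/(1-β) = 1.321/0.679 = 1.9455
√(1.9455) = 1.3948
z = 1.3948 - 1 = 0.3948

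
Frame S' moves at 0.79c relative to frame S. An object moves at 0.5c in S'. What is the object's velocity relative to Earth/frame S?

u = (u' + v)/(1 + u'v/c²)
Numerator: 0.5 + 0.79 = 1.29
Denominator: 1 + 0.395 = 1.395
u = 1.29/1.395 = 0.9247c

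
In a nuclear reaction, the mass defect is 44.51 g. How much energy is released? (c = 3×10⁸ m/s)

Convert mass defect: Δm = 44.51 g = 0.04451 kg
E = Δm·c² = 0.04451 × (3×10⁸)²
= 0.04451 × 9×10¹⁶ = 4.006×10¹⁵ J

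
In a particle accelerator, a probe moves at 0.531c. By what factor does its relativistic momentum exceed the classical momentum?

p_rel = γmv, p_class = mv
Ratio = γ = 1/√(1 - 0.531²)
= 1/√(0.718039) = 1.180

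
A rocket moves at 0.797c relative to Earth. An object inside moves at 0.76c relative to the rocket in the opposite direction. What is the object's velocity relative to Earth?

Object's velocity in rocket frame is u' = -0.76c
u = (u' + v)/(1 + u'v/c²) = (v - 0.76)/(1 - 0.76·v/c²)
Numerator: 0.797 - 0.76 = 0.037
Denominator: 1 - 0.60572 = 0.39428
u = 0.037/0.39428 = 0.09384c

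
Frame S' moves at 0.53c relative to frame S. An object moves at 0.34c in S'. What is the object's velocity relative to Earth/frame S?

u = (u' + v)/(1 + u'v/c²)
Numerator: 0.34 + 0.53 = 0.87
Denominator: 1 + 0.1802 = 1.1802
u = 0.87/1.1802 = 0.7372c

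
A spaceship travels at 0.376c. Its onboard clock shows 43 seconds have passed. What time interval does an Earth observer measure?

Proper time Δt₀ = 43 seconds
γ = 1/√(1 - 0.376²) = 1.0792
Δt = γΔt₀ = 1.0792 × 43 = 46.41 seconds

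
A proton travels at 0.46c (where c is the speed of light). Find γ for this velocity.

v/c = 0.46, so (v/c)² = 0.2116
1 - (v/c)² = 0.7884
γ = 1/√(0.7884) = 1.126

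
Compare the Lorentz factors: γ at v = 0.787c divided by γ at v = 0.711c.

γ₁ = 1/√(1 - 0.787²) = 1.621
γ₂ = 1/√(1 - 0.711²) = 1.422
γ₁/γ₂ = 1.621/1.422 = 1.140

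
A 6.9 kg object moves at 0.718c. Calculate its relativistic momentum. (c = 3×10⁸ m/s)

γ = 1/√(1 - 0.718²) = 1.4367
v = 0.718 × 3×10⁸ = 2.154×10⁸ m/s
p = γmv = 1.4367 × 6.9 × 2.154×10⁸ = 2.135×10⁹ kg·m/s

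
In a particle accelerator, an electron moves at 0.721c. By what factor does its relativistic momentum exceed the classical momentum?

p_rel = γmv, p_class = mv
Ratio = γ = 1/√(1 - 0.721²)
= 1/√(0.480159) = 1.443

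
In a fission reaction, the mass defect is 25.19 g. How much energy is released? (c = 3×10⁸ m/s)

Convert mass defect: Δm = 25.19 g = 0.02519 kg
E = Δm·c² = 0.02519 × (3×10⁸)²
= 0.02519 × 9×10¹⁶ = 2.267×10¹⁵ J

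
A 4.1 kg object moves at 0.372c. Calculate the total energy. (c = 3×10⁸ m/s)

γ = 1/√(1 - 0.372²) = 1.0773
mc² = 4.1 × (3×10⁸)² = 3.690×10¹⁷ J
E = γmc² = 1.0773 × 3.690×10¹⁷ = 3.975×10¹⁷ J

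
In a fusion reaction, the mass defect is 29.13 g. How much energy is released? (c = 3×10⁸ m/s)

Convert mass defect: Δm = 29.13 g = 0.02913 kg
E = Δm·c² = 0.02913 × (3×10⁸)²
= 0.02913 × 9×10¹⁶ = 2.622×10¹⁵ J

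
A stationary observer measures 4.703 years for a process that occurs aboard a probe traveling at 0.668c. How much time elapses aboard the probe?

Dilated time Δt = 4.703 years
γ = 1/√(1 - 0.668²) = 1.3438
Δt₀ = Δt/γ = 4.703/1.3438 = 3.500 years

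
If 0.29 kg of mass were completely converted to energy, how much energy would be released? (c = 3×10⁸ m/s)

Using E = mc²:
c² = (3×10⁸)² = 9×10¹⁶ m²/s²
E = 0.29 × 9×10¹⁶ = 2.610×10¹⁶ J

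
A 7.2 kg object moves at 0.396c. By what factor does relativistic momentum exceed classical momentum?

p_rel = γmv, p_class = mv
Ratio = γ = 1/√(1 - 0.396²) = 1.089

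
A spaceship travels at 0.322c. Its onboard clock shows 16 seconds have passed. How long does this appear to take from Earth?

Proper time Δt₀ = 16 seconds
γ = 1/√(1 - 0.322²) = 1.056
Δt = γΔt₀ = 1.056 × 16 = 16.90 seconds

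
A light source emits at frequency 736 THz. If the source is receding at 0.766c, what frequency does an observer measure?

β = v/c = 0.766
(1-β)/(1+β) = 0.234/1.766 = 0.1325
Doppler factor = √(0.1325) = 0.3640
f_obs = 736 × 0.3640 = 267.9 THz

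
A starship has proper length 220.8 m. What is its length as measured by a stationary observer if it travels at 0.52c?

Proper length L₀ = 220.8 m
γ = 1/√(1 - 0.52²) = 1.171
L = L₀/γ = 220.8/1.171 = 188.6 m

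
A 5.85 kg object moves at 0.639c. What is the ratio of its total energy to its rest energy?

E = γmc², E₀ = mc²
E/E₀ = γ = 1/√(1 - 0.639²) = 1.300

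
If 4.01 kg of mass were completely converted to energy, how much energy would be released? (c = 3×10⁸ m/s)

Using E = mc²:
c² = (3×10⁸)² = 9×10¹⁶ m²/s²
E = 4.01 × 9×10¹⁶ = 3.609×10¹⁷ J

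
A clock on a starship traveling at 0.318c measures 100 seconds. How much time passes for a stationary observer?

Proper time Δt₀ = 100 seconds
γ = 1/√(1 - 0.318²) = 1.055
Δt = γΔt₀ = 1.055 × 100 = 105.5 seconds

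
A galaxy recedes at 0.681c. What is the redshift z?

β = 0.681
(1+β)/(1-β) = 1.681/0.319 = 5.270
√(5.270) = 2.296
z = 2.296 - 1 = 1.296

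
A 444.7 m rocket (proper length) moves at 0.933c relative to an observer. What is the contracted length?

Proper length L₀ = 444.7 m
γ = 1/√(1 - 0.933²) = 2.779
L = L₀/γ = 444.7/2.779 = 160.0 m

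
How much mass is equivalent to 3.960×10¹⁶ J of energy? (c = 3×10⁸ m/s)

From E = mc², we get m = E/c²
c² = (3×10⁸)² = 9×10¹⁶ m²/s²
m = 3.960×10¹⁶ / 9×10¹⁶ = 0.4400 kg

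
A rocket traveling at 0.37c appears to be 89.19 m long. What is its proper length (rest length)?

Contracted length L = 89.19 m
γ = 1/√(1 - 0.37²) = 1.0764
L₀ = γL = 1.0764 × 89.19 = 96.00 m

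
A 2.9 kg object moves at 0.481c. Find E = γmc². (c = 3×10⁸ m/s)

γ = 1/√(1 - 0.481²) = 1.1406
mc² = 2.9 × (3×10⁸)² = 2.610×10¹⁷ J
E = γmc² = 1.1406 × 2.610×10¹⁷ = 2.977×10¹⁷ J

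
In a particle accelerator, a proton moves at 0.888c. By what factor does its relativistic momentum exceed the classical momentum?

p_rel = γmv, p_class = mv
Ratio = γ = 1/√(1 - 0.888²)
= 1/√(0.211456) = 2.175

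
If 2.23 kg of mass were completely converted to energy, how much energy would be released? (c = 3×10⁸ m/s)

Using E = mc²:
c² = (3×10⁸)² = 9×10¹⁶ m²/s²
E = 2.23 × 9×10¹⁶ = 2.007×10¹⁷ J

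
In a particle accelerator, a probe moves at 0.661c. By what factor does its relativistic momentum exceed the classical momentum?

p_rel = γmv, p_class = mv
Ratio = γ = 1/√(1 - 0.661²)
= 1/√(0.563079) = 1.333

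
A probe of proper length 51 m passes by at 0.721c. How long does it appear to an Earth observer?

Proper length L₀ = 51 m
γ = 1/√(1 - 0.721²) = 1.443
L = L₀/γ = 51/1.443 = 35.34 m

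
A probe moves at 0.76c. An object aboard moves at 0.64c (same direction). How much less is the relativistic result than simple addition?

Classical: u' + v = 0.64 + 0.76 = 1.4c
Relativistic: u = (0.64 + 0.76)/(1 + 0.4864) = 1.4/1.4864 = 0.9419c
Difference: 1.4 - 0.9419 = 0.4581c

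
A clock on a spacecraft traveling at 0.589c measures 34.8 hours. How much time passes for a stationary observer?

Proper time Δt₀ = 34.8 hours
γ = 1/√(1 - 0.589²) = 1.2374
Δt = γΔt₀ = 1.2374 × 34.8 = 43.06 hours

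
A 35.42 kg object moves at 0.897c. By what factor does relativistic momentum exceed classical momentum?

p_rel = γmv, p_class = mv
Ratio = γ = 1/√(1 - 0.897²) = 2.262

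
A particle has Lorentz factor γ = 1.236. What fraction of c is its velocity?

From γ = 1/√(1 - v²/c²):
1/γ² = 1/1.236² = 0.6546
v²/c² = 1 - 0.6546 = 0.3454
v/c = √(0.3454) = 0.5877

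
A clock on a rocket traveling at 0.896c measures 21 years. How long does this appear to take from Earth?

Proper time Δt₀ = 21 years
γ = 1/√(1 - 0.896²) = 2.252
Δt = γΔt₀ = 2.252 × 21 = 47.29 years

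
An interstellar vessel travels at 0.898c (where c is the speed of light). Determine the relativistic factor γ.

v/c = 0.898, so (v/c)² = 0.806404
1 - (v/c)² = 0.193596
γ = 1/√(0.193596) = 2.273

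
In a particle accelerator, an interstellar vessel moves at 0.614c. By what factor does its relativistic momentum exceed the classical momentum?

p_rel = γmv, p_class = mv
Ratio = γ = 1/√(1 - 0.614²)
= 1/√(0.623004) = 1.267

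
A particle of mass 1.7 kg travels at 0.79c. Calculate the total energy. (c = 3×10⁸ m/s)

γ = 1/√(1 - 0.79²) = 1.631
mc² = 1.7 × (3×10⁸)² = 1.530×10¹⁷ J
E = γmc² = 1.631 × 1.530×10¹⁷ = 2.495×10¹⁷ J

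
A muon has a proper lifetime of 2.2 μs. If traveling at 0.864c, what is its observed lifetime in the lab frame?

Proper lifetime τ₀ = 2.2 μs
γ = 1/√(1 - 0.864²) = 1.986
τ = γτ₀ = 1.986 × 2.2 μs = 4.369 μs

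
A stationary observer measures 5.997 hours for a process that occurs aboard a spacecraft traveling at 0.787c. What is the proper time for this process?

Dilated time Δt = 5.997 hours
γ = 1/√(1 - 0.787²) = 1.621
Δt₀ = Δt/γ = 5.997/1.621 = 3.700 hours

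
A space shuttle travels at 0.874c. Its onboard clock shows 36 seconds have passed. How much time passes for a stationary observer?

Proper time Δt₀ = 36 seconds
γ = 1/√(1 - 0.874²) = 2.058
Δt = γΔt₀ = 2.058 × 36 = 74.09 seconds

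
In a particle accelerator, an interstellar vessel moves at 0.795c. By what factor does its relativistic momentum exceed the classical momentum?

p_rel = γmv, p_class = mv
Ratio = γ = 1/√(1 - 0.795²)
= 1/√(0.367975) = 1.649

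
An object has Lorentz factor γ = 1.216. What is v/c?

From γ = 1/√(1 - v²/c²):
1/γ² = 1/1.216² = 0.67629
v²/c² = 1 - 0.67629 = 0.32371
v/c = √(0.32371) = 0.5690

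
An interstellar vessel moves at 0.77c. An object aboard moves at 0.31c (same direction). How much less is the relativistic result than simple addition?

Classical: u' + v = 0.31 + 0.77 = 1.08c
Relativistic: u = (0.31 + 0.77)/(1 + 0.2387) = 1.08/1.2387 = 0.8719c
Difference: 1.08 - 0.8719 = 0.2081c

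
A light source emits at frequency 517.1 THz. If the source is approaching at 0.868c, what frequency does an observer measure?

β = v/c = 0.868
(1+β)/(1-β) = 1.868/0.132 = 14.15
Doppler factor = √(14.15) = 3.762
f_obs = 517.1 × 3.762 = 1945 THz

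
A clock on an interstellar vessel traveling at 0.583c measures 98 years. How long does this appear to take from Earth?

Proper time Δt₀ = 98 years
γ = 1/√(1 - 0.583²) = 1.231
Δt = γΔt₀ = 1.231 × 98 = 120.6 years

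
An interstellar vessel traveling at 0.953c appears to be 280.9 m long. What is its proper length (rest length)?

Contracted length L = 280.9 m
γ = 1/√(1 - 0.953²) = 3.3007
L₀ = γL = 3.3007 × 280.9 = 927.2 m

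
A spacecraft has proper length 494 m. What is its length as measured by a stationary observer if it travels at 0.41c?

Proper length L₀ = 494 m
γ = 1/√(1 - 0.41²) = 1.0964
L = L₀/γ = 494/1.0964 = 450.6 m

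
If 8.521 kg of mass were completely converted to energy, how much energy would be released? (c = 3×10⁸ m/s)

Using E = mc²:
c² = (3×10⁸)² = 9×10¹⁶ m²/s²
E = 8.521 × 9×10¹⁶ = 7.669×10¹⁷ J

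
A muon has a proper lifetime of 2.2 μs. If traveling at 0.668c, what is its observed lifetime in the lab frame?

Proper lifetime τ₀ = 2.2 μs
γ = 1/√(1 - 0.668²) = 1.3438
τ = γτ₀ = 1.3438 × 2.2 μs = 2.956 μs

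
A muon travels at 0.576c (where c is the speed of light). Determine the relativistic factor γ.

v/c = 0.576, so (v/c)² = 0.331776
1 - (v/c)² = 0.668224
γ = 1/√(0.668224) = 1.223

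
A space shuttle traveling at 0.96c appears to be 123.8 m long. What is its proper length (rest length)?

Contracted length L = 123.8 m
γ = 1/√(1 - 0.96²) = 3.571
L₀ = γL = 3.571 × 123.8 = 442.1 m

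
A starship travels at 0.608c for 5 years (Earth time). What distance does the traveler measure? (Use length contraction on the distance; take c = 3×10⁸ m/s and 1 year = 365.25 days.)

Earth distance: d = v × t = 0.608c × 5 yr = 2.8781×10¹⁶ m
γ = 1.2595
d' = d/γ = 2.8781×10¹⁶/1.2595 = 2.285×10¹⁶ m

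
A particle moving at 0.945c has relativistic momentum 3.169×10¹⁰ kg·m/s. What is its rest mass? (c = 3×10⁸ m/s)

γ = 1/√(1 - 0.945²) = 3.0574
v = 0.945 × 3×10⁸ = 2.835×10⁸ m/s
m = p/(γv) = 3.169×10¹⁰/(3.0574 × 2.835×10⁸) = 36.56 kg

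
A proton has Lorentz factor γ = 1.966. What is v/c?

From γ = 1/√(1 - v²/c²):
1/γ² = 1/1.966² = 0.2587
v²/c² = 1 - 0.2587 = 0.7413
v/c = √(0.7413) = 0.8610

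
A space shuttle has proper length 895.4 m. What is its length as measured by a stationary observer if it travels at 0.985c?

Proper length L₀ = 895.4 m
γ = 1/√(1 - 0.985²) = 5.795
L = L₀/γ = 895.4/5.795 = 154.5 m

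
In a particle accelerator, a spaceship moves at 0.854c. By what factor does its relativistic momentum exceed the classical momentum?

p_rel = γmv, p_class = mv
Ratio = γ = 1/√(1 - 0.854²)
= 1/√(0.270684) = 1.922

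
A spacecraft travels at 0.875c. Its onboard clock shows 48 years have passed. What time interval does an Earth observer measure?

Proper time Δt₀ = 48 years
γ = 1/√(1 - 0.875²) = 2.0656
Δt = γΔt₀ = 2.0656 × 48 = 99.15 years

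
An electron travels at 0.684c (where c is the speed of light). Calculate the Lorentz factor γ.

v/c = 0.684, so (v/c)² = 0.467856
1 - (v/c)² = 0.532144
γ = 1/√(0.532144) = 1.371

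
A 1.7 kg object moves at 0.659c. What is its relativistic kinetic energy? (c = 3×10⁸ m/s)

γ = 1/√(1 - 0.659²) = 1.32953
γ - 1 = 0.32953
KE = (γ-1)mc² = 0.32953 × 1.7 × (3×10⁸)² = 5.042×10¹⁶ J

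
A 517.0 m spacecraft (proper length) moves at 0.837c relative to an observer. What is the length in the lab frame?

Proper length L₀ = 517.0 m
γ = 1/√(1 - 0.837²) = 1.8275
L = L₀/γ = 517.0/1.8275 = 282.9 m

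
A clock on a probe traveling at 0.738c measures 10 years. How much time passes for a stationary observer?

Proper time Δt₀ = 10 years
γ = 1/√(1 - 0.738²) = 1.482
Δt = γΔt₀ = 1.482 × 10 = 14.82 years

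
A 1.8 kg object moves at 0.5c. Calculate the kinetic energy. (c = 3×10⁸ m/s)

γ = 1/√(1 - 0.5²) = 1.1547
γ - 1 = 0.1547
KE = (γ-1)mc² = 0.1547 × 1.8 × (3×10⁸)² = 2.506×10¹⁶ J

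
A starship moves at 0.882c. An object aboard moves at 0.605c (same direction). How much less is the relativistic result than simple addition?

Classical: u' + v = 0.605 + 0.882 = 1.487c
Relativistic: u = (0.605 + 0.882)/(1 + 0.53361) = 1.487/1.53361 = 0.9696c
Difference: 1.487 - 0.9696 = 0.5174c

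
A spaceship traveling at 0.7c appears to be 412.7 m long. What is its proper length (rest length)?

Contracted length L = 412.7 m
γ = 1/√(1 - 0.7²) = 1.4003
L₀ = γL = 1.4003 × 412.7 = 577.9 m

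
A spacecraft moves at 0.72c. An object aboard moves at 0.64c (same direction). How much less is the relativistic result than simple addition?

Classical: u' + v = 0.64 + 0.72 = 1.36c
Relativistic: u = (0.64 + 0.72)/(1 + 0.4608) = 1.36/1.4608 = 0.9310c
Difference: 1.36 - 0.9310 = 0.4290c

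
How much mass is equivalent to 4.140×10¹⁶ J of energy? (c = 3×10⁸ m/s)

From E = mc², we get m = E/c²
c² = (3×10⁸)² = 9×10¹⁶ m²/s²
m = 4.140×10¹⁶ / 9×10¹⁶ = 0.4600 kg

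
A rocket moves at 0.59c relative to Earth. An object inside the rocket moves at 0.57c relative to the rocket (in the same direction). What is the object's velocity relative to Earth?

u = (u' + v)/(1 + u'v/c²)
Numerator: 0.57 + 0.59 = 1.16
Denominator: 1 + 0.3363 = 1.3363
u = 1.16/1.3363 = 0.8681c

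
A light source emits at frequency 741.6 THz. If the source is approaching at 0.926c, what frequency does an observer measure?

β = v/c = 0.926
(1+β)/(1-β) = 1.926/0.074 = 26.027
Doppler factor = √(26.027) = 5.1017
f_obs = 741.6 × 5.1017 = 3783 THz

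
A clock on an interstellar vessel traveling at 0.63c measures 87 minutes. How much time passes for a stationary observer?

Proper time Δt₀ = 87 minutes
γ = 1/√(1 - 0.63²) = 1.2877
Δt = γΔt₀ = 1.2877 × 87 = 112.0 minutes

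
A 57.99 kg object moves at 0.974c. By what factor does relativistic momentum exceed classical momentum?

p_rel = γmv, p_class = mv
Ratio = γ = 1/√(1 - 0.974²) = 4.414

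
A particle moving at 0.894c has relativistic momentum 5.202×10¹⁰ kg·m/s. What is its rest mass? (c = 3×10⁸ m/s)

γ = 1/√(1 - 0.894²) = 2.2318
v = 0.894 × 3×10⁸ = 2.682×10⁸ m/s
m = p/(γv) = 5.202×10¹⁰/(2.2318 × 2.682×10⁸) = 86.91 kg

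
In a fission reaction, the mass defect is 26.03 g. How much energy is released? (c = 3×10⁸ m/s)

Convert mass defect: Δm = 26.03 g = 0.02603 kg
E = Δm·c² = 0.02603 × (3×10⁸)²
= 0.02603 × 9×10¹⁶ = 2.343×10¹⁵ J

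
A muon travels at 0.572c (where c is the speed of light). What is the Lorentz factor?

v/c = 0.572, so (v/c)² = 0.327184
1 - (v/c)² = 0.672816
γ = 1/√(0.672816) = 1.219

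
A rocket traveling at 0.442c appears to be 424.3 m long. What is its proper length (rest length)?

Contracted length L = 424.3 m
γ = 1/√(1 - 0.442²) = 1.1148
L₀ = γL = 1.1148 × 424.3 = 473.0 m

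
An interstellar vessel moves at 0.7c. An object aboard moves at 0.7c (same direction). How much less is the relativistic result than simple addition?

Classical: u' + v = 0.7 + 0.7 = 1.4c
Relativistic: u = (0.7 + 0.7)/(1 + 0.49) = 1.4/1.49 = 0.9396c
Difference: 1.4 - 0.9396 = 0.4604c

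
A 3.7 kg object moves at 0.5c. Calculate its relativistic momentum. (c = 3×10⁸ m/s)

γ = 1/√(1 - 0.5²) = 1.1547
v = 0.5 × 3×10⁸ = 1.500×10⁸ m/s
p = γmv = 1.1547 × 3.7 × 1.500×10⁸ = 6.409×10⁸ kg·m/s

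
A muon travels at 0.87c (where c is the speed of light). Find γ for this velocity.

v/c = 0.87, so (v/c)² = 0.7569
1 - (v/c)² = 0.2431
γ = 1/√(0.2431) = 2.028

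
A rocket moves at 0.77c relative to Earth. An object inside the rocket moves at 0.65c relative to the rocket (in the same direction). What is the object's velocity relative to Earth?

u = (u' + v)/(1 + u'v/c²)
Numerator: 0.65 + 0.77 = 1.42
Denominator: 1 + 0.5005 = 1.5005
u = 1.42/1.5005 = 0.9464c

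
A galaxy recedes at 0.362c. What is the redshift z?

β = 0.362
(1+β)/(1-β) = 1.362/0.638 = 2.1348
√(2.1348) = 1.4611
z = 1.4611 - 1 = 0.4611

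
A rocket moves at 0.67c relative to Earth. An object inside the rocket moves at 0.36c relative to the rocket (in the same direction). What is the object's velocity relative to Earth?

u = (u' + v)/(1 + u'v/c²)
Numerator: 0.36 + 0.67 = 1.03
Denominator: 1 + 0.2412 = 1.2412
u = 1.03/1.2412 = 0.8298c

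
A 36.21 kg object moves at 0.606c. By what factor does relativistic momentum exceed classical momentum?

p_rel = γmv, p_class = mv
Ratio = γ = 1/√(1 - 0.606²) = 1.257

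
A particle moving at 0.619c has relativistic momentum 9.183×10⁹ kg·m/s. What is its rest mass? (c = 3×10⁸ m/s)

γ = 1/√(1 - 0.619²) = 1.2733
v = 0.619 × 3×10⁸ = 1.857×10⁸ m/s
m = p/(γv) = 9.183×10⁹/(1.2733 × 1.857×10⁸) = 38.84 kg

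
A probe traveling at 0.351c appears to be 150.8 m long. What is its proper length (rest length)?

Contracted length L = 150.8 m
γ = 1/√(1 - 0.351²) = 1.0679
L₀ = γL = 1.0679 × 150.8 = 161.0 m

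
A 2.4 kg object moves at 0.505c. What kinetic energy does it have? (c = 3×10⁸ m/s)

γ = 1/√(1 - 0.505²) = 1.1586
γ - 1 = 0.1586
KE = (γ-1)mc² = 0.1586 × 2.4 × (3×10⁸)² = 3.426×10¹⁶ J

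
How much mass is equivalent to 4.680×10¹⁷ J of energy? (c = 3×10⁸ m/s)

From E = mc², we get m = E/c²
c² = (3×10⁸)² = 9×10¹⁶ m²/s²
m = 4.680×10¹⁷ / 9×10¹⁶ = 5.200 kg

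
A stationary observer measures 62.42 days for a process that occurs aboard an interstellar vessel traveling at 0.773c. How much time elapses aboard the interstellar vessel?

Dilated time Δt = 62.42 days
γ = 1/√(1 - 0.773²) = 1.5763
Δt₀ = Δt/γ = 62.42/1.5763 = 39.60 days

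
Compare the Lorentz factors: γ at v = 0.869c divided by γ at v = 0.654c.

γ₁ = 1/√(1 - 0.869²) = 2.021
γ₂ = 1/√(1 - 0.654²) = 1.322
γ₁/γ₂ = 2.021/1.322 = 1.529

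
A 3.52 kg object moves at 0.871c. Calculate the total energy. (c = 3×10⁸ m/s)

γ = 1/√(1 - 0.871²) = 2.0355
mc² = 3.52 × (3×10⁸)² = 3.168×10¹⁷ J
E = γmc² = 2.0355 × 3.168×10¹⁷ = 6.448×10¹⁷ J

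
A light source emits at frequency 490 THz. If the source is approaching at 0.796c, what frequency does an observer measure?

β = v/c = 0.796
(1+β)/(1-β) = 1.796/0.204 = 8.804
Doppler factor = √(8.804) = 2.967
f_obs = 490 × 2.967 = 1454 THz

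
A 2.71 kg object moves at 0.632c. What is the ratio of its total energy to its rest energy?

E = γmc², E₀ = mc²
E/E₀ = γ = 1/√(1 - 0.632²) = 1.290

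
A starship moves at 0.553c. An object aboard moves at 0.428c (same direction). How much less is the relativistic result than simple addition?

Classical: u' + v = 0.428 + 0.553 = 0.981c
Relativistic: u = (0.428 + 0.553)/(1 + 0.236684) = 0.981/1.236684 = 0.7933c
Difference: 0.981 - 0.7933 = 0.1877c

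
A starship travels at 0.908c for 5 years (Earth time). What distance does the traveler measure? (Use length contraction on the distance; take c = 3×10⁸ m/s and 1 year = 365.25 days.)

Earth distance: d = v × t = 0.908c × 5 yr = 4.298×10¹⁶ m
γ = 2.387
d' = d/γ = 4.298×10¹⁶/2.387 = 1.801×10¹⁶ m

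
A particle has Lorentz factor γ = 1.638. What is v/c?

From γ = 1/√(1 - v²/c²):
1/γ² = 1/1.638² = 0.3727
v²/c² = 1 - 0.3727 = 0.6273
v/c = √(0.6273) = 0.7920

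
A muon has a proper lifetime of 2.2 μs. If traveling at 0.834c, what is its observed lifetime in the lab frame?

Proper lifetime τ₀ = 2.2 μs
γ = 1/√(1 - 0.834²) = 1.8124
τ = γτ₀ = 1.8124 × 2.2 μs = 3.987 μs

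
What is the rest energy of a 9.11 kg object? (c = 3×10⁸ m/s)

c² = (3×10⁸)² = 9.000×10¹⁶ m²/s²
E₀ = mc² = 9.11 × 9.000×10¹⁶ = 8.199×10¹⁷ J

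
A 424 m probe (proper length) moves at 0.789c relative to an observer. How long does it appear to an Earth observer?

Proper length L₀ = 424 m
γ = 1/√(1 - 0.789²) = 1.6276
L = L₀/γ = 424/1.6276 = 260.5 m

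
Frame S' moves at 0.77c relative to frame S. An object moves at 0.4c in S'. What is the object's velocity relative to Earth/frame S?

u = (u' + v)/(1 + u'v/c²)
Numerator: 0.4 + 0.77 = 1.17
Denominator: 1 + 0.308 = 1.308
u = 1.17/1.308 = 0.8945c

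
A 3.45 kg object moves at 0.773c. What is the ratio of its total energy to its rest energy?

E = γmc², E₀ = mc²
E/E₀ = γ = 1/√(1 - 0.773²) = 1.576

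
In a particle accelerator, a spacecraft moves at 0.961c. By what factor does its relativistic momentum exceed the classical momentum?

p_rel = γmv, p_class = mv
Ratio = γ = 1/√(1 - 0.961²)
= 1/√(0.076479) = 3.616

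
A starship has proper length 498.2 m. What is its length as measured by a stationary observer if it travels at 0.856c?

Proper length L₀ = 498.2 m
γ = 1/√(1 - 0.856²) = 1.934
L = L₀/γ = 498.2/1.934 = 257.6 m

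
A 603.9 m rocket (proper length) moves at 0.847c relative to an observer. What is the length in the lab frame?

Proper length L₀ = 603.9 m
γ = 1/√(1 - 0.847²) = 1.8811
L = L₀/γ = 603.9/1.8811 = 321.0 m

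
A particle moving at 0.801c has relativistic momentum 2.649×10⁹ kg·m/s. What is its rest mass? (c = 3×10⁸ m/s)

γ = 1/√(1 - 0.801²) = 1.670385
v = 0.801 × 3×10⁸ = 2.403×10⁸ m/s
m = p/(γv) = 2.649×10⁹/(1.670385 × 2.403×10⁸) = 6.600 kg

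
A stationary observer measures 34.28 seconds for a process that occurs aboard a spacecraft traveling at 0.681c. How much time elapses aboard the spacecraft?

Dilated time Δt = 34.28 seconds
γ = 1/√(1 - 0.681²) = 1.366
Δt₀ = Δt/γ = 34.28/1.366 = 25.10 seconds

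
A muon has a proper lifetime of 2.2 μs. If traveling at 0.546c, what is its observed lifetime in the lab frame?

Proper lifetime τ₀ = 2.2 μs
γ = 1/√(1 - 0.546²) = 1.1936
τ = γτ₀ = 1.1936 × 2.2 μs = 2.626 μs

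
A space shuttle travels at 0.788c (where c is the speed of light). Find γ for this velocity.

v/c = 0.788, so (v/c)² = 0.620944
1 - (v/c)² = 0.379056
γ = 1/√(0.379056) = 1.624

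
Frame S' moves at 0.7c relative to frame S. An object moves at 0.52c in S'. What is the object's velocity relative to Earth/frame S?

u = (u' + v)/(1 + u'v/c²)
Numerator: 0.52 + 0.7 = 1.22
Denominator: 1 + 0.364 = 1.364
u = 1.22/1.364 = 0.8944c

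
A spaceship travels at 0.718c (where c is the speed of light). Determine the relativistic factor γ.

v/c = 0.718, so (v/c)² = 0.515524
1 - (v/c)² = 0.484476
γ = 1/√(0.484476) = 1.437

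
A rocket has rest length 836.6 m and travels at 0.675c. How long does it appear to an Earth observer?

Proper length L₀ = 836.6 m
γ = 1/√(1 - 0.675²) = 1.3553
L = L₀/γ = 836.6/1.3553 = 617.3 m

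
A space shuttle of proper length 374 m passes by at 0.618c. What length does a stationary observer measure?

Proper length L₀ = 374 m
γ = 1/√(1 - 0.618²) = 1.272
L = L₀/γ = 374/1.272 = 294.0 m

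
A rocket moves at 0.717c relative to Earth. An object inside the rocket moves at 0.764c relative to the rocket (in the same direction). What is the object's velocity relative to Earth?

u = (u' + v)/(1 + u'v/c²)
Numerator: 0.764 + 0.717 = 1.481
Denominator: 1 + 0.547788 = 1.547788
u = 1.481/1.547788 = 0.9568c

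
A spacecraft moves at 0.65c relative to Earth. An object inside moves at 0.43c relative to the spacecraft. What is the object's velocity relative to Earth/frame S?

u = (u' + v)/(1 + u'v/c²)
Numerator: 0.43 + 0.65 = 1.08
Denominator: 1 + 0.2795 = 1.2795
u = 1.08/1.2795 = 0.8441c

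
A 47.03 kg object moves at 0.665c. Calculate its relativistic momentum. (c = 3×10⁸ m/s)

γ = 1/√(1 - 0.665²) = 1.339
v = 0.665 × 3×10⁸ = 1.995×10⁸ m/s
p = γmv = 1.339 × 47.03 × 1.995×10⁸ = 1.256×10¹⁰ kg·m/s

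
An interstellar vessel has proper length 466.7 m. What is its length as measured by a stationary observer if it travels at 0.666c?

Proper length L₀ = 466.7 m
γ = 1/√(1 - 0.666²) = 1.3406
L = L₀/γ = 466.7/1.3406 = 348.1 m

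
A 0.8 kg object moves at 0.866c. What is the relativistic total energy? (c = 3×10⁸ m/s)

γ = 1/√(1 - 0.866²) = 2.000
mc² = 0.8 × (3×10⁸)² = 7.200×10¹⁶ J
E = γmc² = 2.000 × 7.200×10¹⁶ = 1.440×10¹⁷ J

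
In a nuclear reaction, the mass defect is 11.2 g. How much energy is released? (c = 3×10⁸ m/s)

Convert mass defect: Δm = 11.2 g = 0.0112 kg
E = Δm·c² = 0.0112 × (3×10⁸)²
= 0.0112 × 9×10¹⁶ = 1.008×10¹⁵ J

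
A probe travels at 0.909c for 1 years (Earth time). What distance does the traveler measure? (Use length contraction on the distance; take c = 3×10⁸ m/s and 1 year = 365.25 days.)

Earth distance: d = v × t = 0.909c × 1 yr = 8.606×10¹⁵ m
γ = 2.399
d' = d/γ = 8.606×10¹⁵/2.399 = 3.587×10¹⁵ m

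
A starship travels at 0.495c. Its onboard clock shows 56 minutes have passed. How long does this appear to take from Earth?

Proper time Δt₀ = 56 minutes
γ = 1/√(1 - 0.495²) = 1.1509
Δt = γΔt₀ = 1.1509 × 56 = 64.45 minutes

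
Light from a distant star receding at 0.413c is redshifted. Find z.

β = 0.413
(1+β)/(1-β) = 1.413/0.587 = 2.407
√(2.407) = 1.5515
z = 1.5515 - 1 = 0.5515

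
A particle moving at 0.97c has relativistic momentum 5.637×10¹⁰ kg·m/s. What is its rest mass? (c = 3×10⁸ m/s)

γ = 1/√(1 - 0.97²) = 4.1135
v = 0.97 × 3×10⁸ = 2.910×10⁸ m/s
m = p/(γv) = 5.637×10¹⁰/(4.1135 × 2.910×10⁸) = 47.09 kg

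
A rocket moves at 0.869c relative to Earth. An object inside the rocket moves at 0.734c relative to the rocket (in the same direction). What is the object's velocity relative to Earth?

u = (u' + v)/(1 + u'v/c²)
Numerator: 0.734 + 0.869 = 1.603
Denominator: 1 + 0.637846 = 1.637846
u = 1.603/1.637846 = 0.9787c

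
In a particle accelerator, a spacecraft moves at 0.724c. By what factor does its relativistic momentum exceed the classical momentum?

p_rel = γmv, p_class = mv
Ratio = γ = 1/√(1 - 0.724²)
= 1/√(0.475824) = 1.450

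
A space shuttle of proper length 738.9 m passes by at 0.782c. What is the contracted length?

Proper length L₀ = 738.9 m
γ = 1/√(1 - 0.782²) = 1.6044
L = L₀/γ = 738.9/1.6044 = 460.5 m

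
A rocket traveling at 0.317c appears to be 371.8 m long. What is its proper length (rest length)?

Contracted length L = 371.8 m
γ = 1/√(1 - 0.317²) = 1.0544
L₀ = γL = 1.0544 × 371.8 = 392.0 m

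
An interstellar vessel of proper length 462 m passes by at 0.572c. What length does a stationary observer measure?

Proper length L₀ = 462 m
γ = 1/√(1 - 0.572²) = 1.219
L = L₀/γ = 462/1.219 = 379.0 m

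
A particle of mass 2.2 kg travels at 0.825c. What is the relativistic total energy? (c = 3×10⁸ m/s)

γ = 1/√(1 - 0.825²) = 1.7695
mc² = 2.2 × (3×10⁸)² = 1.980×10¹⁷ J
E = γmc² = 1.7695 × 1.980×10¹⁷ = 3.504×10¹⁷ J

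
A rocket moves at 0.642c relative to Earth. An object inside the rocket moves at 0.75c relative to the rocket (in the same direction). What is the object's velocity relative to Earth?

u = (u' + v)/(1 + u'v/c²)
Numerator: 0.75 + 0.642 = 1.392
Denominator: 1 + 0.4815 = 1.4815
u = 1.392/1.4815 = 0.9396c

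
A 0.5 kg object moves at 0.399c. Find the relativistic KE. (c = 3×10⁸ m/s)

γ = 1/√(1 - 0.399²) = 1.09057
γ - 1 = 0.09057
KE = (γ-1)mc² = 0.09057 × 0.5 × (3×10⁸)² = 4.076×10¹⁵ J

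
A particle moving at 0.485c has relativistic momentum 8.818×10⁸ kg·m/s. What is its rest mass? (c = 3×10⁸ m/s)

γ = 1/√(1 - 0.485²) = 1.1435
v = 0.485 × 3×10⁸ = 1.455×10⁸ m/s
m = p/(γv) = 8.818×10⁸/(1.1435 × 1.455×10⁸) = 5.300 kg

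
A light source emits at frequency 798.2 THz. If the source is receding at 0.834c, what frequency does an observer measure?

β = v/c = 0.834
(1-β)/(1+β) = 0.166/1.834 = 0.09051
Doppler factor = √(0.09051) = 0.30085
f_obs = 798.2 × 0.30085 = 240.1 THz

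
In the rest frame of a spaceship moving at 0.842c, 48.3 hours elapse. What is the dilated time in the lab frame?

Proper time Δt₀ = 48.3 hours
γ = 1/√(1 - 0.842²) = 1.8536
Δt = γΔt₀ = 1.8536 × 48.3 = 89.53 hours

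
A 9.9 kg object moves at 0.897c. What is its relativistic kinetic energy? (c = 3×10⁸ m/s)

γ = 1/√(1 - 0.897²) = 2.2623
γ - 1 = 1.2623
KE = (γ-1)mc² = 1.2623 × 9.9 × (3×10⁸)² = 1.125×10¹⁸ J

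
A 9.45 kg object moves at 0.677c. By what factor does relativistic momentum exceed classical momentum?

p_rel = γmv, p_class = mv
Ratio = γ = 1/√(1 - 0.677²) = 1.359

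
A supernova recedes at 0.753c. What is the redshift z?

β = 0.753
(1+β)/(1-β) = 1.753/0.247 = 7.097
√(7.097) = 2.664
z = 2.664 - 1 = 1.664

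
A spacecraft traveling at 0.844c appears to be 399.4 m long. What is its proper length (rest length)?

Contracted length L = 399.4 m
γ = 1/√(1 - 0.844²) = 1.8645
L₀ = γL = 1.8645 × 399.4 = 744.7 m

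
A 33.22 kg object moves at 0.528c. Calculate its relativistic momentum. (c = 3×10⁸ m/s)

γ = 1/√(1 - 0.528²) = 1.1775
v = 0.528 × 3×10⁸ = 1.584×10⁸ m/s
p = γmv = 1.1775 × 33.22 × 1.584×10⁸ = 6.196×10⁹ kg·m/s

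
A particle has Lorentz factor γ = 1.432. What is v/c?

From γ = 1/√(1 - v²/c²):
1/γ² = 1/1.432² = 0.4877
v²/c² = 1 - 0.4877 = 0.5123
v/c = √(0.5123) = 0.7158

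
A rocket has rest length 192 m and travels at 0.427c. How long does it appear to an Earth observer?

Proper length L₀ = 192 m
γ = 1/√(1 - 0.427²) = 1.106
L = L₀/γ = 192/1.106 = 173.6 m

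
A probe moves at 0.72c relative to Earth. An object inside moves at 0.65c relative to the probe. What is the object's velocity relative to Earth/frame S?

u = (u' + v)/(1 + u'v/c²)
Numerator: 0.65 + 0.72 = 1.37
Denominator: 1 + 0.468 = 1.468
u = 1.37/1.468 = 0.9332c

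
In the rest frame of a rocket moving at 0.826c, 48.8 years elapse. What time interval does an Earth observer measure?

Proper time Δt₀ = 48.8 years
γ = 1/√(1 - 0.826²) = 1.7741
Δt = γΔt₀ = 1.7741 × 48.8 = 86.58 years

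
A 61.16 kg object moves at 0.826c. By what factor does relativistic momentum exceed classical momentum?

p_rel = γmv, p_class = mv
Ratio = γ = 1/√(1 - 0.826²) = 1.774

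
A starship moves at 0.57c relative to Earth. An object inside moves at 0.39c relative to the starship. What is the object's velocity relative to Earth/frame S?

u = (u' + v)/(1 + u'v/c²)
Numerator: 0.39 + 0.57 = 0.96
Denominator: 1 + 0.2223 = 1.2223
u = 0.96/1.2223 = 0.7854c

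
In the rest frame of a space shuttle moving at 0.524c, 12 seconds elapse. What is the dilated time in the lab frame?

Proper time Δt₀ = 12 seconds
γ = 1/√(1 - 0.524²) = 1.174
Δt = γΔt₀ = 1.174 × 12 = 14.09 seconds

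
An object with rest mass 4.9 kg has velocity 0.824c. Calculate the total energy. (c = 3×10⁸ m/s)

γ = 1/√(1 - 0.824²) = 1.7649
mc² = 4.9 × (3×10⁸)² = 4.410×10¹⁷ J
E = γmc² = 1.7649 × 4.410×10¹⁷ = 7.783×10¹⁷ J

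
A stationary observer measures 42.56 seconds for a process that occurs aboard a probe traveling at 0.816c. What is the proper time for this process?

Dilated time Δt = 42.56 seconds
γ = 1/√(1 - 0.816²) = 1.730
Δt₀ = Δt/γ = 42.56/1.730 = 24.60 seconds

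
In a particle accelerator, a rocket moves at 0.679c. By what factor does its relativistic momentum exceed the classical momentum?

p_rel = γmv, p_class = mv
Ratio = γ = 1/√(1 - 0.679²)
= 1/√(0.538959) = 1.362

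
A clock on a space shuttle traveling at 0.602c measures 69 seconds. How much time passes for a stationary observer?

Proper time Δt₀ = 69 seconds
γ = 1/√(1 - 0.602²) = 1.25235
Δt = γΔt₀ = 1.25235 × 69 = 86.41 seconds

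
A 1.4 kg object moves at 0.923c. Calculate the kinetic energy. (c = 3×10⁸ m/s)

γ = 1/√(1 - 0.923²) = 2.5988
γ - 1 = 1.5988
KE = (γ-1)mc² = 1.5988 × 1.4 × (3×10⁸)² = 2.014×10¹⁷ J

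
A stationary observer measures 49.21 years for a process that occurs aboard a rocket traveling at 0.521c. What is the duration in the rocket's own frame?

Dilated time Δt = 49.21 years
γ = 1/√(1 - 0.521²) = 1.1716
Δt₀ = Δt/γ = 49.21/1.1716 = 42.00 years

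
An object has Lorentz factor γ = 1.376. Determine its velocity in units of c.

From γ = 1/√(1 - v²/c²):
1/γ² = 1/1.376² = 0.5282
v²/c² = 1 - 0.5282 = 0.4718
v/c = √(0.4718) = 0.6869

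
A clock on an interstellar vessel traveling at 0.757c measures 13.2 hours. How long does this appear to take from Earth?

Proper time Δt₀ = 13.2 hours
γ = 1/√(1 - 0.757²) = 1.530
Δt = γΔt₀ = 1.530 × 13.2 = 20.20 hours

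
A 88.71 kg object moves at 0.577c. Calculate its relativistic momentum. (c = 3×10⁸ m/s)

γ = 1/√(1 - 0.577²) = 1.224
v = 0.577 × 3×10⁸ = 1.731×10⁸ m/s
p = γmv = 1.224 × 88.71 × 1.731×10⁸ = 1.880×10¹⁰ kg·m/s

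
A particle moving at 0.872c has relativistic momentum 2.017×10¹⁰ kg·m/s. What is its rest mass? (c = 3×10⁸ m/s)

γ = 1/√(1 - 0.872²) = 2.043
v = 0.872 × 3×10⁸ = 2.616×10⁸ m/s
m = p/(γv) = 2.017×10¹⁰/(2.043 × 2.616×10⁸) = 37.74 kg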